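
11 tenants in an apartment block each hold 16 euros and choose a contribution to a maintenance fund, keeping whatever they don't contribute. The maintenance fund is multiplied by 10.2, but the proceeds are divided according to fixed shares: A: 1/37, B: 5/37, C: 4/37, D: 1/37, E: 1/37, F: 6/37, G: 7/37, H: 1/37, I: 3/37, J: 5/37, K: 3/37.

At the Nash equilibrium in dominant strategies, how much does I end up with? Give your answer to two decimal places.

Player j's private return per contributed unit is 10.2 × (j's share). Contributing is weakly dominant for j when that share is at least 1/10.2 = 0.0980, and contributing 0 is dominant otherwise.
B, C, F, G and J clear that bar, contributing 16 each; the remaining 6 contribute 0. Total contributed: 80.
I keeps 16 and receives 10.2 × 80 × 3/37 = 66.16 from the maintenance fund, for a payoff of 82.16.

82.16 euros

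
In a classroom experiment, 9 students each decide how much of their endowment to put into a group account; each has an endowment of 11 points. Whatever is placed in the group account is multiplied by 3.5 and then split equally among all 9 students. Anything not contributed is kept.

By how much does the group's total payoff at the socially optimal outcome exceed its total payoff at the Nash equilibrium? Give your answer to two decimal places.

247.50 points

Each contributed unit returns 3.5/9 = 0.3889 to its contributor — below 1 — so contributing 0 is dominant for every player. At the Nash equilibrium everyone keeps their 11, and the group total is 9 × 11 = 99.
Each contributed unit returns 3.500 to the group as a whole (0.3889 to each of 9 players), which exceeds 1, so the social optimum is full contribution: group total = 3.500 × 99 = 346.50.
Efficiency loss = 346.50 − 99 = 247.50.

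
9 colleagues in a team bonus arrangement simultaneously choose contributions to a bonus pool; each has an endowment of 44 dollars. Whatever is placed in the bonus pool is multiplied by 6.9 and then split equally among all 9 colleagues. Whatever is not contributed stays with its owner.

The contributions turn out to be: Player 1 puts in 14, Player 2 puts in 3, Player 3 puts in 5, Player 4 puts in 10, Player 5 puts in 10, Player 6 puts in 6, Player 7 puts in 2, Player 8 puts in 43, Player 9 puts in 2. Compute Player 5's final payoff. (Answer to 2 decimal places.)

Total contributed: 14 + 3 + 5 + 10 + 10 + 6 + 2 + 43 + 2 = 95.
Each receives 6.9 × 95 / 9 = 72.83 from the bonus pool.
Player 5 keeps 44 − 10 = 34, so Player 5's payoff is 34 + 72.83 = 106.83.

106.83 dollars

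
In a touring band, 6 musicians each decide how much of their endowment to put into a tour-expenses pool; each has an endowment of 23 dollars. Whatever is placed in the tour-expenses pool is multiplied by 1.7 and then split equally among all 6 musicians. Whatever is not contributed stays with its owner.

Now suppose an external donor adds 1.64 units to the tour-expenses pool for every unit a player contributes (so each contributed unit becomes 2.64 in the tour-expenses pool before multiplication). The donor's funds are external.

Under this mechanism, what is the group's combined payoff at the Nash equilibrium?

138.00 dollars

The effective private return is 1.7 × 2.64 / 6 = 0.7480, which is still under 1, so the mechanism doesn't change anyone's dominant strategy: zero contribution.
Everyone keeps their endowment and the group total is 6 × 23 = 138.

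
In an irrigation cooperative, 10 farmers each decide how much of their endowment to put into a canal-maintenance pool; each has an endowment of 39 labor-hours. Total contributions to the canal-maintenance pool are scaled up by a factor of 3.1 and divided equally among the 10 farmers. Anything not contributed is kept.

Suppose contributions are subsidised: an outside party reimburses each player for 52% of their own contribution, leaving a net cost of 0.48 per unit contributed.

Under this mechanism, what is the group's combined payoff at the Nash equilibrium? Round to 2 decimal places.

390.00 labor-hours

Even with the mechanism, each unit contributed returns only (3.1/10) / 0.48 = 0.6458 per unit of net cost, so contributing nothing is still dominant.
At the Nash equilibrium no one contributes; group total payoff = 10 × 39 = 390.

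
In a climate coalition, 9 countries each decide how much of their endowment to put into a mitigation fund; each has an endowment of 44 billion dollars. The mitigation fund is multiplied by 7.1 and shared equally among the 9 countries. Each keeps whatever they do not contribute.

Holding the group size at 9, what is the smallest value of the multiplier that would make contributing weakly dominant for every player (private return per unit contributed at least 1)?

9

A contributed unit returns (multiplier)/9 to its contributor.
This reaches 1 exactly when the multiplier is 9.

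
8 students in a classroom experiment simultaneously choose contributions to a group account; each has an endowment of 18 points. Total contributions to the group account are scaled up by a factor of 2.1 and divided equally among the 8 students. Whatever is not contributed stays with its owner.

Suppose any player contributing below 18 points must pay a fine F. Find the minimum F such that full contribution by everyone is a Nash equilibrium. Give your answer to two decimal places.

13.28 points

Given the others contribute fully, the best deviation is to contribute 0 (any partial contribution still incurs the fine and gives up units whose private return 0.2625 is below 1).
Deviating from 18 to 0 saves 18 points but forfeits the deviator's share of the drop in the group account: 2.1/8 × 18 = 4.72.
So the deviation gain is 18 − 4.72 = 13.28, and the fine must be at least 13.28 points to wipe it out.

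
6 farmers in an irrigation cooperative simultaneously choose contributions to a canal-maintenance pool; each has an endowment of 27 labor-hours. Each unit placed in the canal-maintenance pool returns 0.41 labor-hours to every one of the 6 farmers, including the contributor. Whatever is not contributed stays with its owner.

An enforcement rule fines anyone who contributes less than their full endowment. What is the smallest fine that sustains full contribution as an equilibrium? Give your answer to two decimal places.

15.93 labor-hours

Given the others contribute fully, the best deviation is to contribute 0 (any partial contribution still incurs the fine and gives up units whose private return 0.41 is below 1).
Deviating from 27 to 0 saves 27 labor-hours but forfeits the deviator's share of the drop in the canal-maintenance pool: 0.41 × 27 = 11.07.
So the deviation gain is 27 − 11.07 = 15.93, and the fine must be at least 15.93 labor-hours to wipe it out.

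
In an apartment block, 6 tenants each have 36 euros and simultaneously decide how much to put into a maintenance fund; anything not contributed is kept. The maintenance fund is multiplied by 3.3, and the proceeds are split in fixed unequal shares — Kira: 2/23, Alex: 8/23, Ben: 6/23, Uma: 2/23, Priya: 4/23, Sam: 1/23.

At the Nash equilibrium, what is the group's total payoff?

A player with share s gets back 3.3·s per unit contributed, so full contribution is dominant for anyone with s > 1/3.3 = 0.3030 and zero contribution is dominant for anyone below.
Only Alex (8/23) clears that bar, contributing 36; the remaining 5 contribute 0. Total contributed: 36.
The maintenance fund pays out 3.3 × 36 = 118.80 in total (split across the unequal shares, but the aggregate is all that matters for the group sum).
The 5 free-riders keep 36 each, adding 180. Group total = 180 + 118.80 = 298.80.

298.80 euros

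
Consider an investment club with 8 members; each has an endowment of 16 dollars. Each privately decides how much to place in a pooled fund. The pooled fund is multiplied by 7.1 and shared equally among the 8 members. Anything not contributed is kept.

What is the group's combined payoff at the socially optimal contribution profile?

908.80 dollars

Each contributed unit returns 7.100 to the group as a whole (0.8875 to each of 8 players), which exceeds 1, so the social optimum is full contribution: group total = 7.100 × 128 = 908.80.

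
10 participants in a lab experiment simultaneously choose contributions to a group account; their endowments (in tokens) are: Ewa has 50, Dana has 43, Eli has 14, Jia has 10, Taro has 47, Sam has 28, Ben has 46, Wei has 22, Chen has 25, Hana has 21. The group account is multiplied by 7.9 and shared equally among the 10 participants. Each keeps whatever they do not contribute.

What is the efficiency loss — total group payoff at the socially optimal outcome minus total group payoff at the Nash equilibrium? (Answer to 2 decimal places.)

2111.40 tokens

The private return per contributed unit is 7.9/10 = 0.7900 < 1 for every player regardless of endowment, so the Nash equilibrium is zero contribution and the group total is Σ E_j = 50 + 43 + 14 + 10 + 47 + 28 + 46 + 22 + 25 + 21 = 306.
Each contributed unit returns 7.900 to the group, so the social optimum is full contribution by everyone: group total = 7.900 × 306 = 2417.40.
Efficiency loss = (7.900 − 1) × 306 = 2111.40.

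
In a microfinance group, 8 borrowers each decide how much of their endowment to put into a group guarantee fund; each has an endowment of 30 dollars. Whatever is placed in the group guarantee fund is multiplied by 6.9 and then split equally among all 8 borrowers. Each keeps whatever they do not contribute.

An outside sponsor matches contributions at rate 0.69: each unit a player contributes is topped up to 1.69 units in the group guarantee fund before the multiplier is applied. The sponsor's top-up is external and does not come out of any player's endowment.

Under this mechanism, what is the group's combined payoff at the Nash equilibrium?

With the mechanism, a contributed unit returns 6.9 × 1.69 / 8 = 1.4576 per unit of net cost to the contributor — now above 1 — so contributing fully is weakly dominant for every player.
So the Nash equilibrium is full contribution by all 8; the group earns 6.9 × 1.69 × 240 = 2798.64.

2798.64 dollars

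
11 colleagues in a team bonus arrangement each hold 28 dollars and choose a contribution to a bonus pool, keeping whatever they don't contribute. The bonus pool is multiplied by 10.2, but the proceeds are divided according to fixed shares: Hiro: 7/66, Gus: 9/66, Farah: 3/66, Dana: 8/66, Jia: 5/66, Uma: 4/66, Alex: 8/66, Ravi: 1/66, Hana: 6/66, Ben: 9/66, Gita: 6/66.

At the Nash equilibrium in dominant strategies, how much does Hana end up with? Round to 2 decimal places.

157.82 dollars

Player j's private return per contributed unit is 10.2 × (j's share). Contributing is weakly dominant for j when that share is at least 1/10.2 = 0.0980, and contributing 0 is dominant otherwise.
Hiro, Gus, Dana, Alex and Ben clear that bar, contributing 28 each; the remaining 6 contribute 0. Total contributed: 140.
Hana keeps 28 and receives 10.2 × 140 × 6/66 = 129.82 from the bonus pool, for a payoff of 157.82.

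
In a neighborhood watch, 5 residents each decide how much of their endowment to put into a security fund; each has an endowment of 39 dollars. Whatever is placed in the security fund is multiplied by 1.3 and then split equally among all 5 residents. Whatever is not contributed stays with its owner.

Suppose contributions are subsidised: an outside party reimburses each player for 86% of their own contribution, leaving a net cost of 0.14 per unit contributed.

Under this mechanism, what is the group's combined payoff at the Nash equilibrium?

With the mechanism, a contributed unit returns (1.3/5) / 0.14 = 1.8571 per unit of net cost to the contributor — now above 1 — so contributing fully is weakly dominant for every player.
At the Nash equilibrium everyone contributes 39. Group total payoff = 5 × (39 × 0.86 + 1.3 × 39) = 421.20.

421.20 dollars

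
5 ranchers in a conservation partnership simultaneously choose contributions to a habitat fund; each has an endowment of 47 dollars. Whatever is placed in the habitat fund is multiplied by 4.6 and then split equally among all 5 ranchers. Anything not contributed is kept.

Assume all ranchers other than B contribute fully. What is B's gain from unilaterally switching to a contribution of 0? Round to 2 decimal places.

3.76 dollars

Switching from a contribution of 47 to 0 lets B keep an extra 47 dollars, but lowers the habitat fund by 47, which costs B their own share of that drop: 4.6/5 × 47 = 43.24.
Net gain = 47 − 43.24 = 3.76. The private return per contributed unit (0.9200) is below 1, so free-riding is indeed the best response regardless of what the others do.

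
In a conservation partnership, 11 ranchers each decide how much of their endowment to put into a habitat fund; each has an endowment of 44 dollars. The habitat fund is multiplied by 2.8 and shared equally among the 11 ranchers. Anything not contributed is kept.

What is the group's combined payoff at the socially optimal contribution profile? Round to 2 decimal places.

1355.20 dollars

Each contributed unit returns 2.800 to the group as a whole (0.2545 to each of 11 players), which exceeds 1, so the social optimum is full contribution: group total = 2.800 × 484 = 1355.20.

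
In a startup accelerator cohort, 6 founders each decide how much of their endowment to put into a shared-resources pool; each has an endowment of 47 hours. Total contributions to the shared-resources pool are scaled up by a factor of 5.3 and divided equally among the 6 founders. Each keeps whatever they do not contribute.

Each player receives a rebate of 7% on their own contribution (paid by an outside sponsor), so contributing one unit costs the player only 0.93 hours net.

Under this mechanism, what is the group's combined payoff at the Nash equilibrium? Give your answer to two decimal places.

282.00 hours

With the mechanism, a contributed unit returns (5.3/6) / 0.93 = 0.9498 per unit of net cost — still below 1 — so contributing 0 remains dominant for every player.
At the Nash equilibrium no one contributes; group total payoff = 6 × 47 = 282.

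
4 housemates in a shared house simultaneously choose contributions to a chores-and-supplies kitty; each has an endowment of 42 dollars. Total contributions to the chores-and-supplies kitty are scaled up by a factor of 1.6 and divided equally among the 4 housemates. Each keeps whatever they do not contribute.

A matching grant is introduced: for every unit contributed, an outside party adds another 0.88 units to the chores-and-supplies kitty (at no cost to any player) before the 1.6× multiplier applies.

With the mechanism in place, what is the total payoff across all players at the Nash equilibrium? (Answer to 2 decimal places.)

The effective private return is 1.6 × 1.88 / 4 = 0.7520, which is still under 1, so the mechanism doesn't change anyone's dominant strategy: zero contribution.
Everyone keeps their endowment and the group total is 4 × 42 = 168.

168.00 dollars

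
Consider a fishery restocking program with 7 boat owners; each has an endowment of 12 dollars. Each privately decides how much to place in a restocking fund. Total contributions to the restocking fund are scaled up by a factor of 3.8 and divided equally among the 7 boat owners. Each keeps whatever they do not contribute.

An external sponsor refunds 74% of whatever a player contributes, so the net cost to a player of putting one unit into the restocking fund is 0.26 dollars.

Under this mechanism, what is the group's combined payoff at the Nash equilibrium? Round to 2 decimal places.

381.36 dollars

The effective private return per unit is now (3.8/7) / 0.26 = 2.0879 > 1, so every player's dominant strategy flips to full contribution.
So the Nash equilibrium is full contribution by all 7; the group earns 7 × (12 × 0.74 + 3.8 × 12) = 381.36.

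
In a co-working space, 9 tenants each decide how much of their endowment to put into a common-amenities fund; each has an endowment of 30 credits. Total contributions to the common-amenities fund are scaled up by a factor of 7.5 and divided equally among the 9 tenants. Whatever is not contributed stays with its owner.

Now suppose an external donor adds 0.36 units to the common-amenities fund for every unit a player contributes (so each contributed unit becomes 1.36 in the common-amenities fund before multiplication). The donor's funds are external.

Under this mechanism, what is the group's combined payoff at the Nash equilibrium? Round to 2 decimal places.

2754.00 credits

With the mechanism, a contributed unit returns 7.5 × 1.36 / 9 = 1.1333 per unit of net cost to the contributor — now above 1 — so contributing fully is weakly dominant for every player.
So the Nash equilibrium is full contribution by all 9; the group earns 7.5 × 1.36 × 270 = 2754.00.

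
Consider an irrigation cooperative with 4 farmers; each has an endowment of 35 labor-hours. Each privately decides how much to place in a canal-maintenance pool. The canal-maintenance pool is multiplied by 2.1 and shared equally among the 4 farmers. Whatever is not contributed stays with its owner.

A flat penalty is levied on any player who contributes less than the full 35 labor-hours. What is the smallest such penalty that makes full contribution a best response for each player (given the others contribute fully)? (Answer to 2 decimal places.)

16.63 labor-hours

Given the others contribute fully, the best deviation is to contribute 0 (any partial contribution still incurs the fine and gives up units whose private return 0.5250 is below 1).
Deviating from 35 to 0 saves 35 labor-hours but forfeits the deviator's share of the drop in the canal-maintenance pool: 2.1/4 × 35 = 18.37.
So the deviation gain is 35 − 18.37 = 16.63, and the fine must be at least 16.63 labor-hours to wipe it out.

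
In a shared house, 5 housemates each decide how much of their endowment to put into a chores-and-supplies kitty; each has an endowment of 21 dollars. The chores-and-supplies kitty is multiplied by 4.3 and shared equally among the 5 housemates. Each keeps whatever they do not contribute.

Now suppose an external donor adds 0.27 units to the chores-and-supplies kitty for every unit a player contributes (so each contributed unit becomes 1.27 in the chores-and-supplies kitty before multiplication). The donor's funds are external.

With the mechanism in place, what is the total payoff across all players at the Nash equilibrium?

573.41 dollars

The effective private return per unit is now 4.3 × 1.27 / 5 = 1.0922 > 1, so every player's dominant strategy flips to full contribution.
At the Nash equilibrium everyone contributes 21. Group total payoff = 4.3 × 1.27 × 105 = 573.41.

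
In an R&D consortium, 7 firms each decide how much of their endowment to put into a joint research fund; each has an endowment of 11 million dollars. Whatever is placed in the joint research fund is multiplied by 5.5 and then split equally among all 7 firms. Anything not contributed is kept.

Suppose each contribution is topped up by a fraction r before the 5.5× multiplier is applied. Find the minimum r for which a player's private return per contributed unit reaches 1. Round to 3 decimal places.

0.273

With matching at rate r, one contributed unit becomes (1 + r) in the joint research fund and returns 5.5 × (1 + r) / 7 to the contributor.
Setting this equal to 1: 1 + r = 7/5.5 = 1.2727.
So the minimum matching rate is r = 1.2727 − 1 = 0.273.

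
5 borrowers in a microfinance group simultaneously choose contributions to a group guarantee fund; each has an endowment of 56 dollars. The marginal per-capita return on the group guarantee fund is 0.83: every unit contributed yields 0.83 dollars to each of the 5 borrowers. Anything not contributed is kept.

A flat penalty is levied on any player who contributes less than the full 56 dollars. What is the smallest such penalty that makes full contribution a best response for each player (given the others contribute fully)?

Given the others contribute fully, the best deviation is to contribute 0 (any partial contribution still incurs the fine and gives up units whose private return 0.83 is below 1).
Deviating from 56 to 0 saves 56 dollars but forfeits the deviator's share of the drop in the group guarantee fund: 0.83 × 56 = 46.48.
So the deviation gain is 56 − 46.48 = 9.52, and the fine must be at least 9.52 dollars to wipe it out.

9.52 dollars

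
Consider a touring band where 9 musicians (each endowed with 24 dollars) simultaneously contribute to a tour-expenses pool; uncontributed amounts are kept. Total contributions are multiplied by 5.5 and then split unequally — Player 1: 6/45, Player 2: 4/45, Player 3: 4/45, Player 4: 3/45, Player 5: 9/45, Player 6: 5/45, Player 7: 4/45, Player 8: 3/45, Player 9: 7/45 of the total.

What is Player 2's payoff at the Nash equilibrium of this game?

For player j, contributing a unit is worthwhile iff 5.5 × (j's share) ≥ 1, i.e. iff j's share is at least 0.1818.
Player 5 alone (share 9/45) is above the threshold, contributing 24; the remaining 8 contribute 0. Total contributed: 24.
Player 2 keeps 24 and receives 5.5 × 24 × 4/45 = 11.73 from the tour-expenses pool, for a payoff of 35.73.

35.73 dollars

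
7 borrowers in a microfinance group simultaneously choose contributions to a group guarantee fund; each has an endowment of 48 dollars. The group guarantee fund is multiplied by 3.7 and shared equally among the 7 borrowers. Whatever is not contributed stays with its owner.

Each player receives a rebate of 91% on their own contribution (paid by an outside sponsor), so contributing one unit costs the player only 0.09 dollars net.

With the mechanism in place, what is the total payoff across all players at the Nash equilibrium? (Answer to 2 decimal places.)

1548.96 dollars

The effective private return per unit is now (3.7/7) / 0.09 = 5.8730 > 1, so every player's dominant strategy flips to full contribution.
At the Nash equilibrium everyone contributes 48. Group total payoff = 7 × (48 × 0.91 + 3.7 × 48) = 1548.96.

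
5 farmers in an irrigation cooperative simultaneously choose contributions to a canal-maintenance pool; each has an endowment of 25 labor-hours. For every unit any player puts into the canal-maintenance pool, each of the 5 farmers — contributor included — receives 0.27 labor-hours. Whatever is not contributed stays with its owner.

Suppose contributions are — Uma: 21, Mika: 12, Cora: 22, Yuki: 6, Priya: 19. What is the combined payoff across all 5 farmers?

153.00 labor-hours

Total contributed: 21 + 12 + 22 + 6 + 19 = 80; total kept: 5 × 25 − 80 = 45.
The canal-maintenance pool pays out 0.27 × 5 × 80 = 108.00 in aggregate.
Group total = 45 + 108.00 = 153.00.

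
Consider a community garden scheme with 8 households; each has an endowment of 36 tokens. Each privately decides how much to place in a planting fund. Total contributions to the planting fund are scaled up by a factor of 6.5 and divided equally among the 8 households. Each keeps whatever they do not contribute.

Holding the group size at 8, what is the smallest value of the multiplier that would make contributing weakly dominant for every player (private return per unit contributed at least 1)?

8

A contributed unit returns (multiplier)/8 to its contributor.
This reaches 1 exactly when the multiplier is 8.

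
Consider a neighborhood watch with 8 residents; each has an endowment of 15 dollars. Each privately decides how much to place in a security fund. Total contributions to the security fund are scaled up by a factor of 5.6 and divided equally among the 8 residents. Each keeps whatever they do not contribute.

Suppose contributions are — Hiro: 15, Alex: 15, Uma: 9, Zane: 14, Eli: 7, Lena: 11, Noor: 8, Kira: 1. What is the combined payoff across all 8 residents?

488.00 dollars

Total contributed: 15 + 15 + 9 + 14 + 7 + 11 + 8 + 1 = 80; total kept: 8 × 15 − 80 = 40.
The security fund pays out 5.6 × 80 = 448.00 in aggregate.
Group total = 40 + 448.00 = 488.00.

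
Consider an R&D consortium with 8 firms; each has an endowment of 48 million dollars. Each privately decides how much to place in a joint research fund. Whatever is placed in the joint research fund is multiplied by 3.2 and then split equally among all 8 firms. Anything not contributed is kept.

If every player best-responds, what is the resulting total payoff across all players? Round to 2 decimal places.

384.00 million dollars

Each contributed unit returns 3.2/8 = 0.4000 to its contributor — below 1 — so contributing 0 is dominant for every player. At the Nash equilibrium everyone keeps their 48, and the group total is 8 × 48 = 384.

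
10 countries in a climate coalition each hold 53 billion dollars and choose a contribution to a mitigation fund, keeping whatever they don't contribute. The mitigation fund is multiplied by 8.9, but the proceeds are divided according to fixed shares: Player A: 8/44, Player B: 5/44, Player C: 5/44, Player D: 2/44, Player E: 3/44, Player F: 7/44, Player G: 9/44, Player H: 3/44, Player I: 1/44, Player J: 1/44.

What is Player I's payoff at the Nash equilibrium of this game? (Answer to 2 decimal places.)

106.60 billion dollars

Player j's private return per contributed unit is 8.9 × (j's share). Contributing is weakly dominant for j when that share is at least 1/8.9 = 0.1124, and contributing 0 is dominant otherwise.
Player A, Player B, Player C, Player F and Player G clear that bar, contributing 53 each; the remaining 5 contribute 0. Total contributed: 265.
Player I keeps 53 and receives 8.9 × 265 × 1/44 = 53.60 from the mitigation fund, for a payoff of 106.60.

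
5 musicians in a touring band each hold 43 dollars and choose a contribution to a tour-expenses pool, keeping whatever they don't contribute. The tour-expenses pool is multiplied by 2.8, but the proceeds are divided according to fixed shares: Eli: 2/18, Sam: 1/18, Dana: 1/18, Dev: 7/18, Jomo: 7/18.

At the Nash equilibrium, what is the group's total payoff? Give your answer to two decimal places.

369.80 dollars

For player j, contributing a unit is worthwhile iff 2.8 × (j's share) ≥ 1, i.e. iff j's share is at least 0.3571.
The shares above 0.3571 belong to Dev and Jomo, contributing 43 each; the remaining 3 contribute 0. Total contributed: 86.
The tour-expenses pool pays out 2.8 × 86 = 240.80 in total (split across the unequal shares, but the aggregate is all that matters for the group sum).
The 3 free-riders keep 43 each, adding 129. Group total = 129 + 240.80 = 369.80.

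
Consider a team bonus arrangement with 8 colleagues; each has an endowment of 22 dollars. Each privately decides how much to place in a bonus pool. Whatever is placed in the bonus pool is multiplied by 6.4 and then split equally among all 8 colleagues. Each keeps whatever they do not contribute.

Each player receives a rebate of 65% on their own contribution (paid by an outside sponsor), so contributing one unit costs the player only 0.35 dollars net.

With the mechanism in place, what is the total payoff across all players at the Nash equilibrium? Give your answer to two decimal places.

1240.80 dollars

Under the mechanism each unit contributed yields (6.4/8) / 0.35 = 2.2857 back to its contributor per unit of net cost, which exceeds 1, making full contribution the dominant choice for everyone.
So the Nash equilibrium is full contribution by all 8; the group earns 8 × (22 × 0.65 + 6.4 × 22) = 1240.80.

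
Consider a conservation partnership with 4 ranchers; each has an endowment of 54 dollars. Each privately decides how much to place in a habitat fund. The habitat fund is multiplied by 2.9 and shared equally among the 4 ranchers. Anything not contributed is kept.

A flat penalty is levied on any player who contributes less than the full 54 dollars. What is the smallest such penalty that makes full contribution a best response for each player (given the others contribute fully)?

14.85 dollars

Given the others contribute fully, the best deviation is to contribute 0 (any partial contribution still incurs the fine and gives up units whose private return 0.7250 is below 1).
Deviating from 54 to 0 saves 54 dollars but forfeits the deviator's share of the drop in the habitat fund: 2.9/4 × 54 = 39.15.
So the deviation gain is 54 − 39.15 = 14.85, and the fine must be at least 14.85 dollars to wipe it out.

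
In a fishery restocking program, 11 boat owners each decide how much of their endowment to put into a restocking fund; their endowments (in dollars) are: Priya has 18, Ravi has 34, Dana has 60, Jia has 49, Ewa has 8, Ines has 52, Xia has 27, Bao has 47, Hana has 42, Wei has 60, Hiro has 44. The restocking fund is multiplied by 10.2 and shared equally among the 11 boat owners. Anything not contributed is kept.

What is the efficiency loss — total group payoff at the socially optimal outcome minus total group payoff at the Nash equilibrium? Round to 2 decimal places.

The private return per contributed unit is 10.2/11 = 0.9273 < 1 for every player regardless of endowment, so the Nash equilibrium is zero contribution and the group total is Σ E_j = 18 + 34 + 60 + 49 + 8 + 52 + 27 + 47 + 42 + 60 + 44 = 441.
Each contributed unit returns 10.200 to the group, so the social optimum is full contribution by everyone: group total = 10.200 × 441 = 4498.20.
Efficiency loss = (10.200 − 1) × 441 = 4057.20.

4057.20 dollars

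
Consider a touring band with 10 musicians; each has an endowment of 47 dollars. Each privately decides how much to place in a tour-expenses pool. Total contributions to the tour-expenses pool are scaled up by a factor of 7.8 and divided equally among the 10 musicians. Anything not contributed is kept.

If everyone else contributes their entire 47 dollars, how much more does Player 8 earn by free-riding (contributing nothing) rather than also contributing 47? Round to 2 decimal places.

10.34 dollars

Switching from a contribution of 47 to 0 lets Player 8 keep an extra 47 dollars, but lowers the tour-expenses pool by 47, which costs Player 8 their own share of that drop: 7.8/10 × 47 = 36.66.
Net gain = 47 − 36.66 = 10.34. The private return per contributed unit (0.7800) is below 1, so free-riding is indeed the best response regardless of what the others do.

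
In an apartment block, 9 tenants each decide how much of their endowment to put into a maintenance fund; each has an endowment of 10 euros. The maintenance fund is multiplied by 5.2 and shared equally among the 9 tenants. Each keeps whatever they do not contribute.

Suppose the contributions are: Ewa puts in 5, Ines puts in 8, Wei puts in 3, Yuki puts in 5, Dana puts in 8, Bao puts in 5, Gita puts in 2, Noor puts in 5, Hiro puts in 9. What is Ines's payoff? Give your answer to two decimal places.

30.89 euros

Total contributed: 5 + 8 + 3 + 5 + 8 + 5 + 2 + 5 + 9 = 50.
Each receives 5.2 × 50 / 9 = 28.89 from the maintenance fund.
Ines keeps 10 − 8 = 2, so Ines's payoff is 2 + 28.89 = 30.89.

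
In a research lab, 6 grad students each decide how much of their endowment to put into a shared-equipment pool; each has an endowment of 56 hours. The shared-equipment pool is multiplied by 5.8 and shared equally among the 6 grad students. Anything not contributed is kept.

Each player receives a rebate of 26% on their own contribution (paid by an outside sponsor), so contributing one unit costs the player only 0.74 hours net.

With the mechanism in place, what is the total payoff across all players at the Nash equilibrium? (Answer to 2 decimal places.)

2036.16 hours

The effective private return per unit is now (5.8/6) / 0.74 = 1.3063 > 1, so every player's dominant strategy flips to full contribution.
So the Nash equilibrium is full contribution by all 6; the group earns 6 × (56 × 0.26 + 5.8 × 56) = 2036.16.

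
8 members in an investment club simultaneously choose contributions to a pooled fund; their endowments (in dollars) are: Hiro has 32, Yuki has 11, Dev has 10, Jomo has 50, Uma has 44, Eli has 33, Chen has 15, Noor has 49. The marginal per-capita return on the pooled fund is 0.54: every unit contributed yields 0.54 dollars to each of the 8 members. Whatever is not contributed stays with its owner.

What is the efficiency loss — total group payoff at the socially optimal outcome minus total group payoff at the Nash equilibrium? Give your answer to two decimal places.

810.08 dollars

The private return per contributed unit is 0.54 < 1 for everyone, so the Nash equilibrium is zero contribution and the group total is Σ E_j = 32 + 11 + 10 + 50 + 44 + 33 + 15 + 49 = 244.
Each contributed unit returns 4.320 to the group, so the social optimum is full contribution by everyone: group total = 4.320 × 244 = 1054.08.
Efficiency loss = (4.320 − 1) × 244 = 810.08.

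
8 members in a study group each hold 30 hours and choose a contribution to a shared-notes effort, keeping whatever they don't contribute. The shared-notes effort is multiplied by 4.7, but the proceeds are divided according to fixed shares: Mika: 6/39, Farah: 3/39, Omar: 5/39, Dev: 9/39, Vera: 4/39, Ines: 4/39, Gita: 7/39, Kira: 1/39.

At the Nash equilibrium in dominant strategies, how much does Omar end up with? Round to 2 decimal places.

A player with share s gets back 4.7·s per unit contributed, so full contribution is dominant for anyone with s > 1/4.7 = 0.2128 and zero contribution is dominant for anyone below.
Only Dev (9/39) clears that bar, contributing 30; the remaining 7 contribute 0. Total contributed: 30.
Omar keeps 30 and receives 4.7 × 30 × 5/39 = 18.08 from the shared-notes effort, for a payoff of 48.08.

48.08 hours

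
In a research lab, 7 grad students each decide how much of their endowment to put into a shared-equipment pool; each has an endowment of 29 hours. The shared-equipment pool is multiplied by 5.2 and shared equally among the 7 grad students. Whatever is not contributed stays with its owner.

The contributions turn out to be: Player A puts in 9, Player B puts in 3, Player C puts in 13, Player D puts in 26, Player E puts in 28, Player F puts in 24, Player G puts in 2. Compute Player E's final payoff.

Total contributed: 9 + 3 + 13 + 26 + 28 + 24 + 2 = 105.
Each receives 5.2 × 105 / 7 = 78.00 from the shared-equipment pool.
Player E keeps 29 − 28 = 1, so Player E's payoff is 1 + 78.00 = 79.00.

79.00 hours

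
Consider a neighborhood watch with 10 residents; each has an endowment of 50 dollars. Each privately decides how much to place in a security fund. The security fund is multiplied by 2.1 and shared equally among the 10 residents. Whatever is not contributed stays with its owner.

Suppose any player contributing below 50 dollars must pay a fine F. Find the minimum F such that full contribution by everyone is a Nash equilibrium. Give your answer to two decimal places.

Given the others contribute fully, the best deviation is to contribute 0 (any partial contribution still incurs the fine and gives up units whose private return 0.2100 is below 1).
Deviating from 50 to 0 saves 50 dollars but forfeits the deviator's share of the drop in the security fund: 2.1/10 × 50 = 10.50.
So the deviation gain is 50 − 10.50 = 39.50, and the fine must be at least 39.50 dollars to wipe it out.

39.50 dollars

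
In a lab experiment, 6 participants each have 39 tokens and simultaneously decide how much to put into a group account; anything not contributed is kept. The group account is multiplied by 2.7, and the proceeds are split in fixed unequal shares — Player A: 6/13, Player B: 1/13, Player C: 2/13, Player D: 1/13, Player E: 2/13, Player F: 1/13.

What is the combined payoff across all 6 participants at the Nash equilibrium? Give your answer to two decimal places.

Player j's private return per contributed unit is 2.7 × (j's share). Contributing is weakly dominant for j when that share is at least 1/2.7 = 0.3704, and contributing 0 is dominant otherwise.
Only Player A (6/13) clears that bar, contributing 39; the remaining 5 contribute 0. Total contributed: 39.
The group account pays out 2.7 × 39 = 105.30 in total (split across the unequal shares, but the aggregate is all that matters for the group sum).
The 5 free-riders keep 39 each, adding 195. Group total = 195 + 105.30 = 300.30.

300.30 tokens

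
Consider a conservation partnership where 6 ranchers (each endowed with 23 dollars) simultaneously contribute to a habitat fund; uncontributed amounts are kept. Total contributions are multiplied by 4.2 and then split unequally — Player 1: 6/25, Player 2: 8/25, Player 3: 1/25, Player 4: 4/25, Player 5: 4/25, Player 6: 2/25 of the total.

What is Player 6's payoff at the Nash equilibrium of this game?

A player with share s gets back 4.2·s per unit contributed, so full contribution is dominant for anyone with s > 1/4.2 = 0.2381 and zero contribution is dominant for anyone below.
Player 1 and Player 2 are above the threshold, contributing 23 each; the remaining 4 contribute 0. Total contributed: 46.
Player 6 keeps 23 and receives 4.2 × 46 × 2/25 = 15.46 from the habitat fund, for a payoff of 38.46.

38.46 dollars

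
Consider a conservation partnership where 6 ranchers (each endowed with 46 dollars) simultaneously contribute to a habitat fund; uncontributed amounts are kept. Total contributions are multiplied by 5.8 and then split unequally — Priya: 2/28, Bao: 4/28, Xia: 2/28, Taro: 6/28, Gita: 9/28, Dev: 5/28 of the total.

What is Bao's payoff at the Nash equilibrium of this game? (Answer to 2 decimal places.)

A player with share s gets back 5.8·s per unit contributed, so full contribution is dominant for anyone with s > 1/5.8 = 0.1724 and zero contribution is dominant for anyone below.
The shares above 0.1724 belong to Taro, Gita and Dev, contributing 46 each; the remaining 3 contribute 0. Total contributed: 138.
Bao keeps 46 and receives 5.8 × 138 × 4/28 = 114.34 from the habitat fund, for a payoff of 160.34.

160.34 dollars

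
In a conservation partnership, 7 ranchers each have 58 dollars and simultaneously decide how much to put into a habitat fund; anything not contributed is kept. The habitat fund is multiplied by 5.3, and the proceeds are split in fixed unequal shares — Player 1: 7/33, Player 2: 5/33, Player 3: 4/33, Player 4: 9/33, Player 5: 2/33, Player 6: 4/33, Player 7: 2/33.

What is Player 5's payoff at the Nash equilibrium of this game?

A player with share s gets back 5.3·s per unit contributed, so full contribution is dominant for anyone with s > 1/5.3 = 0.1887 and zero contribution is dominant for anyone below.
The shares above 0.1887 belong to Player 1 and Player 4, contributing 58 each; the remaining 5 contribute 0. Total contributed: 116.
Player 5 keeps 58 and receives 5.3 × 116 × 2/33 = 37.26 from the habitat fund, for a payoff of 95.26.

95.26 dollars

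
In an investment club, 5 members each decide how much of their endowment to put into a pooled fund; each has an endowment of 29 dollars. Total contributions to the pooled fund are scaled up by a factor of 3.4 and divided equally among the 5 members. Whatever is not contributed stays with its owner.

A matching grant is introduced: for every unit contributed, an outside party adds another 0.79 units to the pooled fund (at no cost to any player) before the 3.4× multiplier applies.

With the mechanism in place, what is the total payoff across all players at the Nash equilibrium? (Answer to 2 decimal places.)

882.47 dollars

The effective private return per unit is now 3.4 × 1.79 / 5 = 1.2172 > 1, so every player's dominant strategy flips to full contribution.
At the Nash equilibrium everyone contributes 29. Group total payoff = 3.4 × 1.79 × 145 = 882.47.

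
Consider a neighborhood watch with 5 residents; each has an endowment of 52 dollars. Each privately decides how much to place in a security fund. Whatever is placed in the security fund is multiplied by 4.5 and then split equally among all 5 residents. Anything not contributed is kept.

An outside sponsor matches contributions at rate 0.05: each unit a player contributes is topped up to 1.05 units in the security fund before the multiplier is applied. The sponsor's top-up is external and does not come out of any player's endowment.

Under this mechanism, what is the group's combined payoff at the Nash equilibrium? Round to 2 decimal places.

260.00 dollars

With the mechanism, a contributed unit returns 4.5 × 1.05 / 5 = 0.9450 per unit of net cost — still below 1 — so contributing 0 remains dominant for every player.
Everyone keeps their endowment and the group total is 5 × 52 = 260.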